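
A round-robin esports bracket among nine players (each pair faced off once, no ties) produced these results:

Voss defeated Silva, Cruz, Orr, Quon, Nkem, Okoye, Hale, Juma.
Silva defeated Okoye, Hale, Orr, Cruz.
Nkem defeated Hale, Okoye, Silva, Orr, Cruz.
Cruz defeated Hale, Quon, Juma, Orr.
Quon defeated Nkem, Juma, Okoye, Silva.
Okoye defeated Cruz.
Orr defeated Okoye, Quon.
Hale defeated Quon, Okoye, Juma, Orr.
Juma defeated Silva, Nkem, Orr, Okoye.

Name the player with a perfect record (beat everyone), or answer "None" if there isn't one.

Voss

Voss has 8 wins out of 8 opponents — a perfect record.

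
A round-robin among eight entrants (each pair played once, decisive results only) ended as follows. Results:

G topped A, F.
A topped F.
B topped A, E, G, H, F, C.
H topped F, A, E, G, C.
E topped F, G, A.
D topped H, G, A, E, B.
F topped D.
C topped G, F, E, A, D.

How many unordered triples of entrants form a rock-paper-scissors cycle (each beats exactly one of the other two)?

Win totals: A 1, B 6, C 5, D 5, E 3, F 1, G 2, H 5.
An entrant with w wins dominates both others in C(w,2) triples; summing gives 0 + 15 + 10 + 10 + 3 + 0 + 1 + 10 = 49 transitive triples.
Total triples C(8,3) = 56, so cyclic triples = 56 − 49 = 7.

7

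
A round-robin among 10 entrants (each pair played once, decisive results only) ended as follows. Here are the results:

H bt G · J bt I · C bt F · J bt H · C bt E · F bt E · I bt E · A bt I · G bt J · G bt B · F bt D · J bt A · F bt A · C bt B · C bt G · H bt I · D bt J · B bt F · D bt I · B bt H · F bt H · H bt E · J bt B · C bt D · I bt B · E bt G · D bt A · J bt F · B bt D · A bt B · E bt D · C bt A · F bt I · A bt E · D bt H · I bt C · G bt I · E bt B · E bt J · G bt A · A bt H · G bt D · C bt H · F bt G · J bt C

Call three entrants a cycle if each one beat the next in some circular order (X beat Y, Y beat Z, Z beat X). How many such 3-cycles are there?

Win totals: A 4, B 3, C 7, D 4, E 4, F 6, G 5, H 3, I 3, J 6.
An entrant with w wins dominates both others in C(w,2) triples; summing gives 6 + 3 + 21 + 6 + 6 + 15 + 10 + 3 + 3 + 15 = 88 transitive triples.
Total triples C(10,3) = 120, so cyclic triples = 120 − 88 = 32.

32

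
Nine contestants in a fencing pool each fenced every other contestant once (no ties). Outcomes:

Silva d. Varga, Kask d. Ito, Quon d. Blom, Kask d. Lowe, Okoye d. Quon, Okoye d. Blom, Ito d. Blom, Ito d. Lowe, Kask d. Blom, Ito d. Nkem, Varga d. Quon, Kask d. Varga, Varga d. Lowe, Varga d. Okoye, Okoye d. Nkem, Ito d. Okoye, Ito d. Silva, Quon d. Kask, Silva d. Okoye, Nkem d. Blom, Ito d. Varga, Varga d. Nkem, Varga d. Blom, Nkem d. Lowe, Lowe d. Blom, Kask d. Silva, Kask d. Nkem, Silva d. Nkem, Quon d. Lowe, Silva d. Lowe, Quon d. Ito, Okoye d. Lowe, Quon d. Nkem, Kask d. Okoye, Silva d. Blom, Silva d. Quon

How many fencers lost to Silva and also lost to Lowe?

Silva beat: Blom, Nkem, Varga, Lowe, Okoye, Quon.
Lowe beat: Blom.
Both beat: Blom — 1.

1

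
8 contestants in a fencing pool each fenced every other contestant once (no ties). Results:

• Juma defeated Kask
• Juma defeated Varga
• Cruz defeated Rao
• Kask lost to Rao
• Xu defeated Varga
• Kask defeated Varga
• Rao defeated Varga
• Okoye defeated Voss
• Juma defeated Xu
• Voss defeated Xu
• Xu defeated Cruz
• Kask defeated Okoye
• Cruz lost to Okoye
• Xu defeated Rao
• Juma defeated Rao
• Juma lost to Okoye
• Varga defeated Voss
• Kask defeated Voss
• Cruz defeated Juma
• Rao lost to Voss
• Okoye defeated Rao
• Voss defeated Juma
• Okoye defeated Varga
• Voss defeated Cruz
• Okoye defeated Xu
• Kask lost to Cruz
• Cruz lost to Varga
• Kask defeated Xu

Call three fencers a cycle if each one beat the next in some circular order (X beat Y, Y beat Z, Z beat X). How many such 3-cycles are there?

15

Win totals: Voss 4, Varga 2, Rao 2, Xu 3, Cruz 3, Okoye 6, Kask 4, Juma 4.
A fencer with w wins dominates both others in C(w,2) triples; summing gives 6 + 1 + 1 + 3 + 3 + 15 + 6 + 6 = 41 transitive triples.
Total triples C(8,3) = 56, so cyclic triples = 56 − 41 = 15.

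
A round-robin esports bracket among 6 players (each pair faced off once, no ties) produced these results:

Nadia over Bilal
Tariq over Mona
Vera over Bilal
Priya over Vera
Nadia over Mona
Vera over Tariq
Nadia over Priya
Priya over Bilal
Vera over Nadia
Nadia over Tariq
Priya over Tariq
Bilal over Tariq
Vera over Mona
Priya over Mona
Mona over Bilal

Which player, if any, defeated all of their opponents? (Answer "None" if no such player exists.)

None

Highest win total is Vera with 4 (out of 5 possible).
Vera lost to Priya, so no player went undefeated.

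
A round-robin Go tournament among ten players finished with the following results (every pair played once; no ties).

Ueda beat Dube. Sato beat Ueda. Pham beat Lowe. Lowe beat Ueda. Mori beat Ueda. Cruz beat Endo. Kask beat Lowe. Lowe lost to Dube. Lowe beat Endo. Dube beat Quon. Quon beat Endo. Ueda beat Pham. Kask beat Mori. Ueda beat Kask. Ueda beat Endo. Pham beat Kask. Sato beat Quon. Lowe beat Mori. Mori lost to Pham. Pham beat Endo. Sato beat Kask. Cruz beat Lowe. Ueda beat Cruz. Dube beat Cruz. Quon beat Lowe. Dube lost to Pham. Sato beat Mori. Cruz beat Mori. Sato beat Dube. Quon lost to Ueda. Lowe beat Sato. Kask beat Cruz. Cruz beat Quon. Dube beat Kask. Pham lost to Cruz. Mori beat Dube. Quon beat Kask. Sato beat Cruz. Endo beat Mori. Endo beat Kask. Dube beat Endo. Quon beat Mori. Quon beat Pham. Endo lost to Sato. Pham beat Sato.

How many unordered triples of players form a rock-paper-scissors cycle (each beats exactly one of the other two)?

28

Win totals: Sato 7, Endo 2, Quon 5, Kask 3, Mori 2, Pham 6, Dube 5, Ueda 6, Lowe 4, Cruz 5.
A player with w wins dominates both others in C(w,2) triples; summing gives 21 + 1 + 10 + 3 + 1 + 15 + 10 + 15 + 6 + 10 = 92 transitive triples.
Total triples C(10,3) = 120, so cyclic triples = 120 − 92 = 28.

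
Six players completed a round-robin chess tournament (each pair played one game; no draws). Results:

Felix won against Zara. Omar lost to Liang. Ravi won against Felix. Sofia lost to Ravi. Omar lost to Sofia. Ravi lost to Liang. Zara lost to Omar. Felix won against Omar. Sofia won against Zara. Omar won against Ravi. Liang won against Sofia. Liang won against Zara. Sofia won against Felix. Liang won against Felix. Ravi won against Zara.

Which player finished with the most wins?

Liang

Win totals: Ravi 3, Zara 0, Omar 2, Liang 5, Sofia 3, Felix 2.
Liang leads with 5 wins (next highest: 3).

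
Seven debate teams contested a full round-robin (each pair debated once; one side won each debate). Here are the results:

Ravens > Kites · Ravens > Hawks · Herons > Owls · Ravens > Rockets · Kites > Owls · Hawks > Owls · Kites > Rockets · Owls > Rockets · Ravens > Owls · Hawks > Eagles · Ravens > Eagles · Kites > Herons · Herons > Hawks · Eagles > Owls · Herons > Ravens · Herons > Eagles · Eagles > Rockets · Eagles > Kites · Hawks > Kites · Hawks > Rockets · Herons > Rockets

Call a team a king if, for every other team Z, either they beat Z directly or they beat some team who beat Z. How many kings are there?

Eagles cannot reach Hawks, Ravens in two steps.
Hawks cannot reach Ravens in two steps.
Kites reaches everyone (king).
Ravens reaches everyone (king).
Rockets cannot reach Eagles, Hawks, Kites, Ravens, Herons, Owls in two steps.
Herons reaches everyone (king).
Owls cannot reach Eagles, Hawks, Kites, Ravens, Herons in two steps.
Kings: Kites, Ravens, Herons — 3.

3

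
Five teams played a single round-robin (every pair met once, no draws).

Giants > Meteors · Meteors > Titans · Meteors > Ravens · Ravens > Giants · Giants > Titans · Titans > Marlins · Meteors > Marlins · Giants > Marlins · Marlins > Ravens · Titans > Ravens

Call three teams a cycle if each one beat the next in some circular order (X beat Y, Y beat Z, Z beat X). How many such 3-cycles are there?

Win totals: Marlins 1, Ravens 1, Titans 2, Meteors 3, Giants 3.
A team with w wins dominates both others in C(w,2) triples; summing gives 0 + 0 + 1 + 3 + 3 = 7 transitive triples.
Total triples C(5,3) = 10, so cyclic triples = 10 − 7 = 3.

3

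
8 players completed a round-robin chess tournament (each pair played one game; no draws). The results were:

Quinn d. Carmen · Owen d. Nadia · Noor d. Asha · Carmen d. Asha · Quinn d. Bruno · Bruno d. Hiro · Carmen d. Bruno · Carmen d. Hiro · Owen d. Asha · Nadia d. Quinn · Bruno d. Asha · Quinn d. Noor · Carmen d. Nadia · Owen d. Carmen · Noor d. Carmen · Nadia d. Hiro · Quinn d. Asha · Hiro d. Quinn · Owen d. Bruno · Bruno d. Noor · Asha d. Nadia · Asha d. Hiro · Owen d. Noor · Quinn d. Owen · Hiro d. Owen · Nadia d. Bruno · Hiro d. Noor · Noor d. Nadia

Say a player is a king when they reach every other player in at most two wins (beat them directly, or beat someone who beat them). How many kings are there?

Hiro reaches everyone (king).
Quinn reaches everyone (king).
Noor cannot reach Owen in two steps.
Owen reaches everyone (king).
Nadia reaches everyone (king).
Asha cannot reach Carmen in two steps.
Bruno reaches everyone (king).
Carmen reaches everyone (king).
Kings: Hiro, Quinn, Owen, Nadia, Bruno, Carmen — 6.

6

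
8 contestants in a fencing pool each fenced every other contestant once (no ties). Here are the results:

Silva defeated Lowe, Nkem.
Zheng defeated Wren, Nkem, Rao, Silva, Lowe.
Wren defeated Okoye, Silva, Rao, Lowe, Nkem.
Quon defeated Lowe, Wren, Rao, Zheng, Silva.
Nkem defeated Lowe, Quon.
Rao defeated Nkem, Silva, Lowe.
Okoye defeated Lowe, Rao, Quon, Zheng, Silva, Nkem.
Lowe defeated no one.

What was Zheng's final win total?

Zheng's results: beat Wren, Nkem, Lowe, Silva, Rao; lost to Okoye, Quon.
That is 5 wins.

5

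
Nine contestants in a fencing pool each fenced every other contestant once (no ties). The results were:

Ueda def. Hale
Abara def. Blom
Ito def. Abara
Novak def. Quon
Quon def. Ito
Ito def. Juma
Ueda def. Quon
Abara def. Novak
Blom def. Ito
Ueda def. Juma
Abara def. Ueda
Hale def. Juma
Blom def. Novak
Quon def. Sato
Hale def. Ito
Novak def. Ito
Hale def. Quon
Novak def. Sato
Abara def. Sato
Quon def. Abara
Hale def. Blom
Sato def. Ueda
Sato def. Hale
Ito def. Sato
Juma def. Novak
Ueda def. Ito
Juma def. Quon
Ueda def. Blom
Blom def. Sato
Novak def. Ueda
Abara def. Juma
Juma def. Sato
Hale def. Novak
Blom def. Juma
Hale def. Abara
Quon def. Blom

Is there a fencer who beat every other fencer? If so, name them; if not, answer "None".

Highest win total is Hale with 6 (out of 8 possible).
Hale lost to Sato, Ueda, so no fencer went undefeated.

None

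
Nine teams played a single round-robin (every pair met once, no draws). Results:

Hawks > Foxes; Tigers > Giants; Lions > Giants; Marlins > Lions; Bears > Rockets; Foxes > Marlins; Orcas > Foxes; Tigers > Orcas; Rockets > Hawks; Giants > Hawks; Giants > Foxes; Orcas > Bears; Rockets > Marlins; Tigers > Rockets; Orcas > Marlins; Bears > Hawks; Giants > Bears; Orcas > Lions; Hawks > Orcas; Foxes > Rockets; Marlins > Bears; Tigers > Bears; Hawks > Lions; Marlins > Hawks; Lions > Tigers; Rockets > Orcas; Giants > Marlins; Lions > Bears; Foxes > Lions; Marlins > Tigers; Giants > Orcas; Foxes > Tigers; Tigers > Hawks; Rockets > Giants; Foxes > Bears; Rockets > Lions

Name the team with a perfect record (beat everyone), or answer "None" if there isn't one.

None

Highest win total is Tigers with 5 (out of 8 possible).
Tigers lost to Lions, Marlins, Foxes, so no team went undefeated.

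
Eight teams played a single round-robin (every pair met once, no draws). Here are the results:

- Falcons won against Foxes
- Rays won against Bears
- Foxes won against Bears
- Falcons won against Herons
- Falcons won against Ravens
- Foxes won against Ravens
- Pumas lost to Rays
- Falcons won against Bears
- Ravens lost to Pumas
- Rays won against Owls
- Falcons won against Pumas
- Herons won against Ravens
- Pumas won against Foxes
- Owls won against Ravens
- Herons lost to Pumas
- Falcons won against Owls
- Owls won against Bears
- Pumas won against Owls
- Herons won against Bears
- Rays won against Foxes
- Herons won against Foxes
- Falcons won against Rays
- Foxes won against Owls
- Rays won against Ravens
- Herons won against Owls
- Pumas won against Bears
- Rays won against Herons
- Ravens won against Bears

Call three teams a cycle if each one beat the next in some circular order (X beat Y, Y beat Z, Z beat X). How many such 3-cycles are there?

0

Win totals: Foxes 3, Pumas 5, Ravens 1, Bears 0, Herons 4, Owls 2, Falcons 7, Rays 6.
A team with w wins dominates both others in C(w,2) triples; summing gives 3 + 10 + 0 + 0 + 6 + 1 + 21 + 15 = 56 transitive triples.
Total triples C(8,3) = 56, so cyclic triples = 56 − 56 = 0.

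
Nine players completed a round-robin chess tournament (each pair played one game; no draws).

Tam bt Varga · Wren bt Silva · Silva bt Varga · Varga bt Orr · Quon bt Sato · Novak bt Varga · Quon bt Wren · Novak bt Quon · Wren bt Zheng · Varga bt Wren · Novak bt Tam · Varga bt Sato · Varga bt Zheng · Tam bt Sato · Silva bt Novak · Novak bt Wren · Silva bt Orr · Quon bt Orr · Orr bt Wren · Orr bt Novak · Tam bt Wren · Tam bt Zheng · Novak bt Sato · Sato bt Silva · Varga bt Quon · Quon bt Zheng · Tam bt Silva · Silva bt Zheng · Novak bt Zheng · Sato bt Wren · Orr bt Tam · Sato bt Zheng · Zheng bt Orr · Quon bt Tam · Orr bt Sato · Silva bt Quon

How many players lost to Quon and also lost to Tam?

Quon beat: Tam, Sato, Orr, Zheng, Wren.
Tam beat: Varga, Sato, Silva, Zheng, Wren.
Both beat: Sato, Zheng, Wren — 3.

3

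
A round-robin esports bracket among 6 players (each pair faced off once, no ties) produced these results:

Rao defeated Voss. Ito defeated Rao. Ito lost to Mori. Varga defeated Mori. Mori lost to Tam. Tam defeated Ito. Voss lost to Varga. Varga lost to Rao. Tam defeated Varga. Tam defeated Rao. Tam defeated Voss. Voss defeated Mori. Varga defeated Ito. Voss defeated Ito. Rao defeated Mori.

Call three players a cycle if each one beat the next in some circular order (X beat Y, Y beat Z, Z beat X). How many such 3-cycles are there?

3

Win totals: Mori 1, Tam 5, Rao 3, Varga 3, Ito 1, Voss 2.
A player with w wins dominates both others in C(w,2) triples; summing gives 0 + 10 + 3 + 3 + 0 + 1 = 17 transitive triples.
Total triples C(6,3) = 20, so cyclic triples = 20 − 17 = 3.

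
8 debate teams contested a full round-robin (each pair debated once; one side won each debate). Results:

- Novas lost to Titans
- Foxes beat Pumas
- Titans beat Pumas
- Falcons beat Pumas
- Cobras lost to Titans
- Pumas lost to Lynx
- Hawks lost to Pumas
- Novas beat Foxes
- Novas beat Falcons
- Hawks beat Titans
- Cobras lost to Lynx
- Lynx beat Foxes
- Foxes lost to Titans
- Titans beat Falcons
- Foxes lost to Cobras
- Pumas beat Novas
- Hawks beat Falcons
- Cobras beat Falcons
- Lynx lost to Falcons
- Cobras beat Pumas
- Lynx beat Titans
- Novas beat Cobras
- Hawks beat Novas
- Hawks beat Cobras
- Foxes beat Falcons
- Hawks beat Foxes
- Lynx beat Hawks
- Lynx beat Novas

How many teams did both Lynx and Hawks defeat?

4

Lynx beat: Hawks, Pumas, Foxes, Cobras, Titans, Novas.
Hawks beat: Foxes, Falcons, Cobras, Titans, Novas.
Both beat: Foxes, Cobras, Titans, Novas — 4.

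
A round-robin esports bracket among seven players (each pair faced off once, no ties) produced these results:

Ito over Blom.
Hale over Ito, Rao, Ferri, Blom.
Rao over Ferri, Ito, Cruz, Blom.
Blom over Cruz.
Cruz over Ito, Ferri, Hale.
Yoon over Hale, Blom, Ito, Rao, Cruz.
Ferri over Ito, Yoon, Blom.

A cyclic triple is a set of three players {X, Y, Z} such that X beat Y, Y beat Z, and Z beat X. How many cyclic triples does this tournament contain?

Win totals: Blom 1, Rao 4, Yoon 5, Ferri 3, Cruz 3, Ito 1, Hale 4.
A player with w wins dominates both others in C(w,2) triples; summing gives 0 + 6 + 10 + 3 + 3 + 0 + 6 = 28 transitive triples.
Total triples C(7,3) = 35, so cyclic triples = 35 − 28 = 7.

7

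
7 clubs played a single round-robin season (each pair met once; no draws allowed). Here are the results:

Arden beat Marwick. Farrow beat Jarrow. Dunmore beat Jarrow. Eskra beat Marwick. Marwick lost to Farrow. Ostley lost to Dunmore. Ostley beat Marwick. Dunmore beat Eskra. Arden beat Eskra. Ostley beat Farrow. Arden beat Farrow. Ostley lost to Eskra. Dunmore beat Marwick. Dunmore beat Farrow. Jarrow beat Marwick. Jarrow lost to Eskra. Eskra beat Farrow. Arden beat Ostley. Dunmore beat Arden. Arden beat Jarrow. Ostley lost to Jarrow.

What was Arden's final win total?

Arden's results: beat Marwick, Jarrow, Eskra, Farrow, Ostley; lost to Dunmore.
That is 5 wins.

5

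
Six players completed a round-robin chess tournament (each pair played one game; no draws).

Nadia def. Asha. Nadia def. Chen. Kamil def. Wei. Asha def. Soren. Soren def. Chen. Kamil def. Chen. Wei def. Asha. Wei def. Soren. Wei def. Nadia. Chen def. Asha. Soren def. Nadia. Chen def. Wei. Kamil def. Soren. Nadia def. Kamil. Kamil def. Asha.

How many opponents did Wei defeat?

Wei's results: beat Asha, Soren, Nadia; lost to Chen, Kamil.
That is 3 wins.

3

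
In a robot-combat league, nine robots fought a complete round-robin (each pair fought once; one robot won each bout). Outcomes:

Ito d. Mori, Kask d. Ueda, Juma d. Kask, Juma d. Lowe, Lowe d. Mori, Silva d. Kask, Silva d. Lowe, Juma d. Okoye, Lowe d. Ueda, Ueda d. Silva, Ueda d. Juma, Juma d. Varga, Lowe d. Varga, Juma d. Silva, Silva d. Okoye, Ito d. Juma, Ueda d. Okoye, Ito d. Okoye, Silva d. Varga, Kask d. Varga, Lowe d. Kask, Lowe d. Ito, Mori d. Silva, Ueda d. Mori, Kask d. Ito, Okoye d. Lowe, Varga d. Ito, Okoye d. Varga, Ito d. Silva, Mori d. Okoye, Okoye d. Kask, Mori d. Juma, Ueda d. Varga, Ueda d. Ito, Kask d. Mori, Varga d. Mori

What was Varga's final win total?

2

Varga's results: beat Mori, Ito; lost to Ueda, Kask, Juma, Silva, Okoye, Lowe.
That is 2 wins.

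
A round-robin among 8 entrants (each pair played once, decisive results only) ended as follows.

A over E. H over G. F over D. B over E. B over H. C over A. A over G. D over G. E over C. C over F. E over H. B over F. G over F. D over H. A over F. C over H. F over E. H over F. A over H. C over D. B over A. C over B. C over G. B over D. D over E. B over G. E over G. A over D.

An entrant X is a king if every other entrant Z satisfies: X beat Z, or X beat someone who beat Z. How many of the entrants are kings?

A cannot reach B in two steps.
B reaches everyone (king).
C reaches everyone (king).
D cannot reach A, B in two steps.
E reaches everyone (king).
F cannot reach A, B in two steps.
G cannot reach A, B, C, H in two steps.
H cannot reach A, B, C in two steps.
Kings: B, C, E — 3.

3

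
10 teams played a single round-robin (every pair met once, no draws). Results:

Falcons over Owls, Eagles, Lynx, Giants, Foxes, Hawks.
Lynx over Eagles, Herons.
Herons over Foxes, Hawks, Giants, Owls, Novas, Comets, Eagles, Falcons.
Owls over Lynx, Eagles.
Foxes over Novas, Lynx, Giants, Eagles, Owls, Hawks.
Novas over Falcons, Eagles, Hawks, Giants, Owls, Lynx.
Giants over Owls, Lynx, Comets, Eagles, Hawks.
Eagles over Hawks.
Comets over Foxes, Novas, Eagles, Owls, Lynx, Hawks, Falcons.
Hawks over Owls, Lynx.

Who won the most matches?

Win totals: Giants 5, Herons 8, Comets 7, Lynx 2, Falcons 6, Hawks 2, Eagles 1, Foxes 6, Owls 2, Novas 6.
Herons leads with 8 wins (next highest: 7).

Herons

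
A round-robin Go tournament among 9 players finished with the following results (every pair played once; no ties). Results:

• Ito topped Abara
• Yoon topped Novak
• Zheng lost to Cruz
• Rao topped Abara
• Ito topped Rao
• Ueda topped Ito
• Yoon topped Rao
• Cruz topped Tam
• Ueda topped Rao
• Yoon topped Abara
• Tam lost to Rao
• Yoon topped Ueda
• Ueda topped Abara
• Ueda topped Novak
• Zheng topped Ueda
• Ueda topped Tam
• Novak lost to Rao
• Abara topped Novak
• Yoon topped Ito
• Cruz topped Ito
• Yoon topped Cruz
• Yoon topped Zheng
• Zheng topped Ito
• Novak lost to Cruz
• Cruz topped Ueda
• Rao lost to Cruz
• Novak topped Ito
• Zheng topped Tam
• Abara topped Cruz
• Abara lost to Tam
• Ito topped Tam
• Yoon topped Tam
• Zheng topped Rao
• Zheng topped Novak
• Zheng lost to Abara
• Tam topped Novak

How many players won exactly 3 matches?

3

Win totals: Abara 3, Novak 1, Zheng 5, Ito 3, Tam 2, Ueda 5, Cruz 6, Yoon 8, Rao 3.
Exactly 3: Abara, Ito, Rao — 3 players.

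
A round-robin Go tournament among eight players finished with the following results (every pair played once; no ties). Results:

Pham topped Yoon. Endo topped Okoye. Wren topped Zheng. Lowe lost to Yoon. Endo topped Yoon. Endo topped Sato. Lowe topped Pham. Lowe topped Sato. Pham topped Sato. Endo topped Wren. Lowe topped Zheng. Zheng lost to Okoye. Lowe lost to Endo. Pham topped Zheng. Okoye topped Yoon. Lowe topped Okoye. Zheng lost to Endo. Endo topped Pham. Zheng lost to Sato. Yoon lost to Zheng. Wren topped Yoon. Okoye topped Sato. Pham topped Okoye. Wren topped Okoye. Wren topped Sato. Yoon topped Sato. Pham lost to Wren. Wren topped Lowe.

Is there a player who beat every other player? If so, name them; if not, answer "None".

Endo

Endo has 7 wins out of 7 opponents — a perfect record.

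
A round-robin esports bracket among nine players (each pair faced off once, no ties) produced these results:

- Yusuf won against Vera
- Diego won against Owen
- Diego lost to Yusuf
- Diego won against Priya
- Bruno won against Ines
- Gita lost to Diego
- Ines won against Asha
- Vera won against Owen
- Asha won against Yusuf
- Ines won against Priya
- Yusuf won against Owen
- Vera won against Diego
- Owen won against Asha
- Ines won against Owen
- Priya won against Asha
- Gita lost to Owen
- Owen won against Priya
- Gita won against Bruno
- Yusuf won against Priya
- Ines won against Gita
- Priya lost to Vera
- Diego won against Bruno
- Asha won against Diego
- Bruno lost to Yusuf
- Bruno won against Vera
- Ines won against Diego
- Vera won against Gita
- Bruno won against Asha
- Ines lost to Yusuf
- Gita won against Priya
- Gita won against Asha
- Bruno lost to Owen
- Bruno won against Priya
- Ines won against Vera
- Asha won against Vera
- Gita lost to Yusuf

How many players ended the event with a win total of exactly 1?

1

Win totals: Vera 4, Priya 1, Owen 4, Asha 3, Diego 4, Bruno 4, Yusuf 7, Gita 3, Ines 6.
Exactly 1: Priya — 1 player.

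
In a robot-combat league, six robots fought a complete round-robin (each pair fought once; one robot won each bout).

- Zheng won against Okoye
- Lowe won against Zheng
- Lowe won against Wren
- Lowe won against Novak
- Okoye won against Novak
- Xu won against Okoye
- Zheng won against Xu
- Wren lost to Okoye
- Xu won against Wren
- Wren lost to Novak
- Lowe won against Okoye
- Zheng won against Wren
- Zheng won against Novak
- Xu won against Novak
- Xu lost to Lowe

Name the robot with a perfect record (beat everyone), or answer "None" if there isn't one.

Lowe has 5 wins out of 5 opponents — a perfect record.

Lowe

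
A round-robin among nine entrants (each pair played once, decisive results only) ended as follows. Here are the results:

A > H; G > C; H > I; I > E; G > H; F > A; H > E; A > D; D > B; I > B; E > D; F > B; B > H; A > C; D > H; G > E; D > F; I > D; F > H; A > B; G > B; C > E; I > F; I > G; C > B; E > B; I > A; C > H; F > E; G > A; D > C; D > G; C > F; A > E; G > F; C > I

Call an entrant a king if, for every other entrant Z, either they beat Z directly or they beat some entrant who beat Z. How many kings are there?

5

A reaches everyone (king).
B cannot reach A, C, D, F, G in two steps.
C reaches everyone (king).
D reaches everyone (king).
E cannot reach A, I in two steps.
F cannot reach G in two steps.
G reaches everyone (king).
H cannot reach C in two steps.
I reaches everyone (king).
Kings: A, C, D, G, I — 5.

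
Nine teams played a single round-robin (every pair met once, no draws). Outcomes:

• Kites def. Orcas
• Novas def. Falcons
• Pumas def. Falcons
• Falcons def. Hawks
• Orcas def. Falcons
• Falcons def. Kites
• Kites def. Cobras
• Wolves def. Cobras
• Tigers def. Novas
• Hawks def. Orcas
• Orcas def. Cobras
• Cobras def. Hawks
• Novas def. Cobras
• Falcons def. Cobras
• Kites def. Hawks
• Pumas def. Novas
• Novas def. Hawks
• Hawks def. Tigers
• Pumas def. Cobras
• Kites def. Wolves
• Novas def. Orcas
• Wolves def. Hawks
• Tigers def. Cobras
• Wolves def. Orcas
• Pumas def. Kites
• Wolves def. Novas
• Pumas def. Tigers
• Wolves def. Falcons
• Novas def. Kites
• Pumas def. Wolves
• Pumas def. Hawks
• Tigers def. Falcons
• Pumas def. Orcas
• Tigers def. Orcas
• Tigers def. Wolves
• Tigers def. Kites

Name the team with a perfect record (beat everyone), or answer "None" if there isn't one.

Pumas has 8 wins out of 8 opponents — a perfect record.

Pumas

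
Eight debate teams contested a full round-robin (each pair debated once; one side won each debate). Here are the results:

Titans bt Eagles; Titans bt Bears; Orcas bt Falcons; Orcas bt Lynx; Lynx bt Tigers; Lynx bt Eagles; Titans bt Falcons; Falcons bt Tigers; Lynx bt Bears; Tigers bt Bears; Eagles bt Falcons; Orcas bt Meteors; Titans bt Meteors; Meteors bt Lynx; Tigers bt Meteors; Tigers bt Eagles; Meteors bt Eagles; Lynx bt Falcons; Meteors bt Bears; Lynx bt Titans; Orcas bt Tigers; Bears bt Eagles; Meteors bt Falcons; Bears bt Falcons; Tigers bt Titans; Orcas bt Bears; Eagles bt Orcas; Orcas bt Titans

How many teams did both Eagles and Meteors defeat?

1

Eagles beat: Falcons, Orcas.
Meteors beat: Falcons, Bears, Lynx, Eagles.
Both beat: Falcons — 1.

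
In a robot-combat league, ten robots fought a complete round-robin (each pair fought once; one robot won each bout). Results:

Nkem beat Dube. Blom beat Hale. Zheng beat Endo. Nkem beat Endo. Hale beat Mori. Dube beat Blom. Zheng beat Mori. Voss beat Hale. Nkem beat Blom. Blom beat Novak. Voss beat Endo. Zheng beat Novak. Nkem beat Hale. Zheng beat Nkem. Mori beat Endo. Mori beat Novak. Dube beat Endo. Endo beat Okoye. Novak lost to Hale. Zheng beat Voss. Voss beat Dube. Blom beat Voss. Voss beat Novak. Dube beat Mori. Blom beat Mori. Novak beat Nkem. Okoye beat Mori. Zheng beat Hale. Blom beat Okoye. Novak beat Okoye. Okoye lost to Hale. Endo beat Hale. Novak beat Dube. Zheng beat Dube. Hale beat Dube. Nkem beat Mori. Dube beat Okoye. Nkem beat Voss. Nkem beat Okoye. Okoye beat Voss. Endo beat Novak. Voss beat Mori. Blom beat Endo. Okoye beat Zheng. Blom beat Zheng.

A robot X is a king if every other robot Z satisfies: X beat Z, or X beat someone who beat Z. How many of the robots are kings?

Okoye cannot reach Blom in two steps.
Zheng reaches everyone (king).
Mori cannot reach Zheng, Voss, Blom in two steps.
Nkem reaches everyone (king).
Hale reaches everyone (king).
Voss cannot reach Zheng in two steps.
Novak reaches everyone (king).
Endo cannot reach Blom in two steps.
Blom reaches everyone (king).
Dube cannot reach Nkem in two steps.
Kings: Zheng, Nkem, Hale, Novak, Blom — 5.

5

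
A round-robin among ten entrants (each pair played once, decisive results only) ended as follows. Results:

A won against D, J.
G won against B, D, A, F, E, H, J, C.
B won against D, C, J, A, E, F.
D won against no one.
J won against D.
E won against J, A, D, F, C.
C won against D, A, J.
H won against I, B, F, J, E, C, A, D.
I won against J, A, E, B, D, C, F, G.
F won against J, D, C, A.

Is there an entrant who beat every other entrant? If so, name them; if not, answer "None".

Highest win total is I with 8 (out of 9 possible).
I lost to H, so no entrant went undefeated.

None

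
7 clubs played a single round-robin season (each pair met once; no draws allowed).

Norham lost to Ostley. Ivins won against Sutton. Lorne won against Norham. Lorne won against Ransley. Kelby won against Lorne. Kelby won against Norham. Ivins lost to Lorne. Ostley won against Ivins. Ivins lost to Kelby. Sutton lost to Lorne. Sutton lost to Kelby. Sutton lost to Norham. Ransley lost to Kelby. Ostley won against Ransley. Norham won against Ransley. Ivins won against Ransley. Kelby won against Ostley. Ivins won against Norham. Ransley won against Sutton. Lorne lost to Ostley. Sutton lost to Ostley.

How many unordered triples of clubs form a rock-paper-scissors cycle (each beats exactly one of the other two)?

0

Win totals: Kelby 6, Norham 2, Lorne 4, Ransley 1, Ivins 3, Ostley 5, Sutton 0.
A club with w wins dominates both others in C(w,2) triples; summing gives 15 + 1 + 6 + 0 + 3 + 10 + 0 = 35 transitive triples.
Total triples C(7,3) = 35, so cyclic triples = 35 − 35 = 0.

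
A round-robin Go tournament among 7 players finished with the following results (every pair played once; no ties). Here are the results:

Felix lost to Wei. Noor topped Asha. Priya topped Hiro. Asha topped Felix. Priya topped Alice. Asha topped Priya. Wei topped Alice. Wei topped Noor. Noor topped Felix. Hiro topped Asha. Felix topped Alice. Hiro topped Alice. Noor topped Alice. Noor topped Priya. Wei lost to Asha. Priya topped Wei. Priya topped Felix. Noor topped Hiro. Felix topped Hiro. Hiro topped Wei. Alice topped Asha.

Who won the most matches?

Win totals: Alice 1, Priya 4, Wei 3, Hiro 3, Noor 5, Asha 3, Felix 2.
Noor leads with 5 wins (next highest: 4).

Noor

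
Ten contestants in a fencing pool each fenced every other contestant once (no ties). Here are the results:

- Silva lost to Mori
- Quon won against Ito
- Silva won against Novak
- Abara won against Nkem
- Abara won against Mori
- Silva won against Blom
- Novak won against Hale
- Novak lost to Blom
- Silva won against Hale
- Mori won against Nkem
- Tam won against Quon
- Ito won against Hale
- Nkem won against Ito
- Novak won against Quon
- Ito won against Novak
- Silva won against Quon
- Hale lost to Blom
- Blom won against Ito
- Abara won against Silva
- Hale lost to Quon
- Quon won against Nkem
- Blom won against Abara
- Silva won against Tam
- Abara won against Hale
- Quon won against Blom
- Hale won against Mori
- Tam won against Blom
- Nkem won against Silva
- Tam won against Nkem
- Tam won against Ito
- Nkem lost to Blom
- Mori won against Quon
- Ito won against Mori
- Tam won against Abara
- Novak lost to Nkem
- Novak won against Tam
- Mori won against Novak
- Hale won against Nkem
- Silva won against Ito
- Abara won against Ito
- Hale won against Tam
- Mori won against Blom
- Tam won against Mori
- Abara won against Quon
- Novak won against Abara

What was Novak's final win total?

Novak's results: beat Abara, Tam, Quon, Hale; lost to Silva, Ito, Mori, Nkem, Blom.
That is 4 wins.

4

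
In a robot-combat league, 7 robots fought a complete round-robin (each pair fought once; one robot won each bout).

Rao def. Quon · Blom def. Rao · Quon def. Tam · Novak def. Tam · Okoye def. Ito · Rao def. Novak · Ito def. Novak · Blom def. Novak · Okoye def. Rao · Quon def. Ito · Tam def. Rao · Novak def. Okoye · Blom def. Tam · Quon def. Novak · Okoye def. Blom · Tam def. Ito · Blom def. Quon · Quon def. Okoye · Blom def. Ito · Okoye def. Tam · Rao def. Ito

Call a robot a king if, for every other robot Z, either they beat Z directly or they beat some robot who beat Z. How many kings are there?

Tam cannot reach Blom, Okoye in two steps.
Blom reaches everyone (king).
Quon reaches everyone (king).
Ito cannot reach Blom, Quon, Rao in two steps.
Rao cannot reach Blom in two steps.
Novak cannot reach Quon in two steps.
Okoye reaches everyone (king).
Kings: Blom, Quon, Okoye — 3.

3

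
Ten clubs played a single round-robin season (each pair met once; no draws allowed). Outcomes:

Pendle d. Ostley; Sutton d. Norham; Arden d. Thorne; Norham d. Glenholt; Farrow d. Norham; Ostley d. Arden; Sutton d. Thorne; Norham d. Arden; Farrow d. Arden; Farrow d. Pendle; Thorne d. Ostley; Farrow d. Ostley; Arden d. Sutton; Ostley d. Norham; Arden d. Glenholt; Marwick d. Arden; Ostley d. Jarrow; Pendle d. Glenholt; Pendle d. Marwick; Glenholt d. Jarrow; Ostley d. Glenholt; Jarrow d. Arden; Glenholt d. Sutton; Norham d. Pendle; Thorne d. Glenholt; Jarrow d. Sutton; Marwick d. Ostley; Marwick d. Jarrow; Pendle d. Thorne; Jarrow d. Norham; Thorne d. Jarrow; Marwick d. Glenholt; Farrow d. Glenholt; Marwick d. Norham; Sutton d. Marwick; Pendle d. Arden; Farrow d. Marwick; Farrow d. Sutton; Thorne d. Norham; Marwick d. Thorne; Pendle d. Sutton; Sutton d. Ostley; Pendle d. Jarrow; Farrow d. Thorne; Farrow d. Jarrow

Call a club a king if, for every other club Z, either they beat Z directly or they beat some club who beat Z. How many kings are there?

1

Ostley cannot reach Farrow, Marwick in two steps.
Glenholt cannot reach Pendle, Farrow in two steps.
Norham cannot reach Farrow in two steps.
Sutton cannot reach Farrow in two steps.
Pendle cannot reach Farrow in two steps.
Farrow reaches everyone (king).
Marwick cannot reach Farrow in two steps.
Jarrow cannot reach Farrow in two steps.
Thorne cannot reach Farrow, Marwick in two steps.
Arden cannot reach Pendle, Farrow in two steps.
Kings: Farrow — 1.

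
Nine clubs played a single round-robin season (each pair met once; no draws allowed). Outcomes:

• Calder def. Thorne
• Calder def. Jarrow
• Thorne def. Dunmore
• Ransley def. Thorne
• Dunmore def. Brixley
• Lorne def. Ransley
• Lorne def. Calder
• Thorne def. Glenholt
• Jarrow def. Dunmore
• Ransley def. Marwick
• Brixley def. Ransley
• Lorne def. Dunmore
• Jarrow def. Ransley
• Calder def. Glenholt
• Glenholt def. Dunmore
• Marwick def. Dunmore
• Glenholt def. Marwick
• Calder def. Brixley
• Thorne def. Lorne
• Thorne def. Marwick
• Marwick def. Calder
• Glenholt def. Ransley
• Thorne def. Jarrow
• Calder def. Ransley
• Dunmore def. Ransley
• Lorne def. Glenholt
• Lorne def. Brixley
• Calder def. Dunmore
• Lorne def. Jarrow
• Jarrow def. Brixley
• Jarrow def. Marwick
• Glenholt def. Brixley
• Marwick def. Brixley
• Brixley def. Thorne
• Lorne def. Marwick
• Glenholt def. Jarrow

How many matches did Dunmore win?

2

Dunmore's results: beat Ransley, Brixley; lost to Lorne, Marwick, Jarrow, Calder, Thorne, Glenholt.
That is 2 wins.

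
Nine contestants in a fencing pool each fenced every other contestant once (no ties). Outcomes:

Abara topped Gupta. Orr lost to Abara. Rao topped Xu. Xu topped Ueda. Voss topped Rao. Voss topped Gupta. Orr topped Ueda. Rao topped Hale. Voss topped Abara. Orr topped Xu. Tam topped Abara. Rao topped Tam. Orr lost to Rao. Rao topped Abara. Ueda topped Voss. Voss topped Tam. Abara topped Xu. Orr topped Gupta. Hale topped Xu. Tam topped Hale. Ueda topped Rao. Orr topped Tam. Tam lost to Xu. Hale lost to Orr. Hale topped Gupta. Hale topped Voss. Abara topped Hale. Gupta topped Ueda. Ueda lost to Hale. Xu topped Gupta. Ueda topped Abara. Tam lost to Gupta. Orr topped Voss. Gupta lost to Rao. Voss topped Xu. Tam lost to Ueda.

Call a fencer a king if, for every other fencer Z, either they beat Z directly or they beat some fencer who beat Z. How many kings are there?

4

Rao reaches everyone (king).
Orr reaches everyone (king).
Xu cannot reach Orr in two steps.
Hale cannot reach Orr in two steps.
Abara cannot reach Rao in two steps.
Tam cannot reach Rao in two steps.
Gupta cannot reach Orr, Xu in two steps.
Voss reaches everyone (king).
Ueda reaches everyone (king).
Kings: Rao, Orr, Voss, Ueda — 4.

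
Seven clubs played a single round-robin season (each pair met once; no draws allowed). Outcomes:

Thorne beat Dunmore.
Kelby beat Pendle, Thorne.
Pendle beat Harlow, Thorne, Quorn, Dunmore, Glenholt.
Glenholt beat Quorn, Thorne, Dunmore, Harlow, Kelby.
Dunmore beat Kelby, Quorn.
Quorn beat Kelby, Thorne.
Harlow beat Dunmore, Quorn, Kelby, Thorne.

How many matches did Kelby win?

Kelby's results: beat Thorne, Pendle; lost to Glenholt, Harlow, Dunmore, Quorn.
That is 2 wins.

2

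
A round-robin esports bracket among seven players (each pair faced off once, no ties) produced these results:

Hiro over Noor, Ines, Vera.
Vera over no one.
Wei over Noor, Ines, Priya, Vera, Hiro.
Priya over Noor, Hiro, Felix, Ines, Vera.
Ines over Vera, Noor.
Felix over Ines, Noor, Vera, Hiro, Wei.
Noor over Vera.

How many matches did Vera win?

Vera's results: beat no one; lost to Noor, Hiro, Wei, Felix, Ines, Priya.
That is 0 wins.

0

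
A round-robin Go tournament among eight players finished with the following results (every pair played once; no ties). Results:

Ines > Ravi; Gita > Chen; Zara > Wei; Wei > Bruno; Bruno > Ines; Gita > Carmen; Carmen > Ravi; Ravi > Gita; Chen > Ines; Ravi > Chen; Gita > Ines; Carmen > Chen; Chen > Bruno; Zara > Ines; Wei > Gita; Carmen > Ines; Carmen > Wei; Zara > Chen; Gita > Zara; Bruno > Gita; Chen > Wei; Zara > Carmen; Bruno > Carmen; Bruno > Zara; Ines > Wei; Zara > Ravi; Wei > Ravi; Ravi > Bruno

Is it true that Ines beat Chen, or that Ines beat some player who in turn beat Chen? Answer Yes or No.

Ines did not beat Chen directly.
Ines beat Ravi, Wei. Of those, Ravi beat Chen.

Yes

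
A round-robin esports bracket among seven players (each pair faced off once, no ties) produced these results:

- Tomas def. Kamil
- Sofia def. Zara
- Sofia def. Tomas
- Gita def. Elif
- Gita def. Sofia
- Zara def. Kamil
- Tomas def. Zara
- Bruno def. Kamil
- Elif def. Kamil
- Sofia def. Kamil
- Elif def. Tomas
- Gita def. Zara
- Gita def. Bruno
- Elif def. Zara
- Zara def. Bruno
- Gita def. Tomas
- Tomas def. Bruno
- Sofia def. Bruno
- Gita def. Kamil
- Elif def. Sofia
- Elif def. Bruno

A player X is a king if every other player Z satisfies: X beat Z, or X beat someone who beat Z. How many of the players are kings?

1

Elif cannot reach Gita in two steps.
Kamil cannot reach Elif, Gita, Sofia, Tomas, Bruno, Zara in two steps.
Gita reaches everyone (king).
Sofia cannot reach Elif, Gita in two steps.
Tomas cannot reach Elif, Gita, Sofia in two steps.
Bruno cannot reach Elif, Gita, Sofia, Tomas, Zara in two steps.
Zara cannot reach Elif, Gita, Sofia, Tomas in two steps.
Kings: Gita — 1.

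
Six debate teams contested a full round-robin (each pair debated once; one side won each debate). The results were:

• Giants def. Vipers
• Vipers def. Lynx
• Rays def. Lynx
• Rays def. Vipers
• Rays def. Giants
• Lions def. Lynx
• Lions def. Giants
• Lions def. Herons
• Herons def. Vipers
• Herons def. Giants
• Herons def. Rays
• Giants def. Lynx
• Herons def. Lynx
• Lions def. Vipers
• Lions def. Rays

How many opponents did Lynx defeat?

Lynx's results: beat no one; lost to Rays, Herons, Giants, Vipers, Lions.
That is 0 wins.

0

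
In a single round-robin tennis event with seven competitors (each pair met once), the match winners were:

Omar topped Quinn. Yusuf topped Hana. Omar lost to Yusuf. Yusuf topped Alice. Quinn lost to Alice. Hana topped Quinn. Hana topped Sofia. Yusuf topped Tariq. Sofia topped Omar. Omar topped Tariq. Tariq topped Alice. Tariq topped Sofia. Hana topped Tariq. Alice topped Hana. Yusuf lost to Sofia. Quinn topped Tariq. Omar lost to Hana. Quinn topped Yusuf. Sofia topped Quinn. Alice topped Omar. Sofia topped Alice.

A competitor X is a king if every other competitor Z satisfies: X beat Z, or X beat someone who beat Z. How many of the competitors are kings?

6

Sofia reaches everyone (king).
Omar cannot reach Hana in two steps.
Alice reaches everyone (king).
Quinn reaches everyone (king).
Hana reaches everyone (king).
Yusuf reaches everyone (king).
Tariq reaches everyone (king).
Kings: Sofia, Alice, Quinn, Hana, Yusuf, Tariq — 6.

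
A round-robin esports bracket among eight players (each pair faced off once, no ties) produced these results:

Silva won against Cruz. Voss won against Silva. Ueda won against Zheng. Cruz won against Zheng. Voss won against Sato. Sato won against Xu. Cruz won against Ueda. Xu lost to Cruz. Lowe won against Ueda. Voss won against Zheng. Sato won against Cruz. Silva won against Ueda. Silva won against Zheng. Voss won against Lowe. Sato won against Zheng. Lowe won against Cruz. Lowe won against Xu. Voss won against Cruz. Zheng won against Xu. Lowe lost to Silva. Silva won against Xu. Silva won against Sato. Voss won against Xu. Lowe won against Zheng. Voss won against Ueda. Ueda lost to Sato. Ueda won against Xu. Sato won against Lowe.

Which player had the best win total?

Voss

Win totals: Cruz 3, Ueda 2, Silva 6, Lowe 4, Voss 7, Zheng 1, Xu 0, Sato 5.
Voss leads with 7 wins (next highest: 6).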